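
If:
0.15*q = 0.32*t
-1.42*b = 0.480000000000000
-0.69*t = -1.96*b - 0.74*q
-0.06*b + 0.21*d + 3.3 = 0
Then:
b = -0.34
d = -15.81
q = 1.59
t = 0.75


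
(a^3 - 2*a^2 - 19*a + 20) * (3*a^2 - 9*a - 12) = 3*a^5 - 15*a^4 - 51*a^3 + 255*a^2 + 48*a - 240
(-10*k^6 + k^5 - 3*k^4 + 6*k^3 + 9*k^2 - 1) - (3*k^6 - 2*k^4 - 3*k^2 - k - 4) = -13*k^6 + k^5 - k^4 + 6*k^3 + 12*k^2 + k + 3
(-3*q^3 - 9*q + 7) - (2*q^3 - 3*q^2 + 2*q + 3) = -5*q^3 + 3*q^2 - 11*q + 4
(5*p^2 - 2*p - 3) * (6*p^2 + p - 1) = 30*p^4 - 7*p^3 - 25*p^2 - p + 3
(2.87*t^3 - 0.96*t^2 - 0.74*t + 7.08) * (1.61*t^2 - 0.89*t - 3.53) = 4.6207*t^5 - 4.0999*t^4 - 10.4681*t^3 + 15.4462*t^2 - 3.689*t - 24.9924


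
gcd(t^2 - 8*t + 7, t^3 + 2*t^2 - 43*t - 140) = t - 7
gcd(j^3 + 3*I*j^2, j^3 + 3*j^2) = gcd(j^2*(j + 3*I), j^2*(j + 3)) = j^2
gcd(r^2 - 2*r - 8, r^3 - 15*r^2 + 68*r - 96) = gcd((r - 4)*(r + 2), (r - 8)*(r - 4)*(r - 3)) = r - 4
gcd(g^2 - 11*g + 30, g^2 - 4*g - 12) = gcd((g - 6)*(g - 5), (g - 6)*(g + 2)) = g - 6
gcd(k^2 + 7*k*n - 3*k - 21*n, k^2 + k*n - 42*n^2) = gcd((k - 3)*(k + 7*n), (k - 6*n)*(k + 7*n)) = k + 7*n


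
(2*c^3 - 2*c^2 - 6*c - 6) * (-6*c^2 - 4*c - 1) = -12*c^5 + 4*c^4 + 42*c^3 + 62*c^2 + 30*c + 6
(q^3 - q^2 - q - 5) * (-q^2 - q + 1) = -q^5 + 3*q^3 + 5*q^2 + 4*q - 5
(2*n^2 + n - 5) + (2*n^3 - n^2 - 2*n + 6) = 2*n^3 + n^2 - n + 1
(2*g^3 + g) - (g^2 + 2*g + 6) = 2*g^3 - g^2 - g - 6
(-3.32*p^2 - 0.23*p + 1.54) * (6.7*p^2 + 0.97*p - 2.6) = -22.244*p^4 - 4.7614*p^3 + 18.7269*p^2 + 2.0918*p - 4.004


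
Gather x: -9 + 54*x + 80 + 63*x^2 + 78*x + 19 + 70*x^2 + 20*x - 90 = 133*x^2 + 152*x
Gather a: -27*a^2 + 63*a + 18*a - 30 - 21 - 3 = -27*a^2 + 81*a - 54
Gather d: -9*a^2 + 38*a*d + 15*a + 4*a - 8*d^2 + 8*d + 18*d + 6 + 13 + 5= -9*a^2 + 19*a - 8*d^2 + d*(38*a + 26) + 24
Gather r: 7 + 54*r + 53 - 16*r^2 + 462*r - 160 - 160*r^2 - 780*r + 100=-176*r^2 - 264*r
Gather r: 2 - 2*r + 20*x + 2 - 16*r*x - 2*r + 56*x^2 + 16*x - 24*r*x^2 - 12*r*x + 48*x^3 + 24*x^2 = r*(-24*x^2 - 28*x - 4) + 48*x^3 + 80*x^2 + 36*x + 4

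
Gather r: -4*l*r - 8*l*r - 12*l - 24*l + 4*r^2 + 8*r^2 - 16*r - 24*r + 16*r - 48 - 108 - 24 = -36*l + 12*r^2 + r*(-12*l - 24) - 180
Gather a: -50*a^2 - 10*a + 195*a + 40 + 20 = -50*a^2 + 185*a + 60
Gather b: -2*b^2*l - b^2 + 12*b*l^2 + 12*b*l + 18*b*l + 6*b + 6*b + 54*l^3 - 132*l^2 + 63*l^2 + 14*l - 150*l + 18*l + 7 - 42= b^2*(-2*l - 1) + b*(12*l^2 + 30*l + 12) + 54*l^3 - 69*l^2 - 118*l - 35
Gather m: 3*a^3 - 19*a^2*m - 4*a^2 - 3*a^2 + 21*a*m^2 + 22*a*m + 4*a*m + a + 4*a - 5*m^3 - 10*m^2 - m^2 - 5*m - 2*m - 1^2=3*a^3 - 7*a^2 + 5*a - 5*m^3 + m^2*(21*a - 11) + m*(-19*a^2 + 26*a - 7) - 1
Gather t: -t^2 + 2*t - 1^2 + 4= -t^2 + 2*t + 3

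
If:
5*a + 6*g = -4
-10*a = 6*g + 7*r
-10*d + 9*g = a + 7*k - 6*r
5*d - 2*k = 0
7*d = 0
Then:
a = -36/179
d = 0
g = -268/537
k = 0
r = 128/179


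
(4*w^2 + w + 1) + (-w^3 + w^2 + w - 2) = -w^3 + 5*w^2 + 2*w - 1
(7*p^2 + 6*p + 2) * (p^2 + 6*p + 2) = 7*p^4 + 48*p^3 + 52*p^2 + 24*p + 4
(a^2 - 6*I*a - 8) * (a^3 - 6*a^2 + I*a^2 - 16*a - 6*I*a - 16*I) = a^5 - 6*a^4 - 5*I*a^4 - 18*a^3 + 30*I*a^3 + 12*a^2 + 72*I*a^2 + 32*a + 48*I*a + 128*I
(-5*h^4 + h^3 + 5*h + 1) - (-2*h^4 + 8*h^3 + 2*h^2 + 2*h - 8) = -3*h^4 - 7*h^3 - 2*h^2 + 3*h + 9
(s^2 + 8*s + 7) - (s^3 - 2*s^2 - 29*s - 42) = -s^3 + 3*s^2 + 37*s + 49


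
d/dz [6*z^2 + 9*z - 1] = 12*z + 9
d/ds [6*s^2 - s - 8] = 12*s - 1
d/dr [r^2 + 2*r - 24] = 2*r + 2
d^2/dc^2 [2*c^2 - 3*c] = 4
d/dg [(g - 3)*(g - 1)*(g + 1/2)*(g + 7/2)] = 4*g^3 - 45*g/2 + 5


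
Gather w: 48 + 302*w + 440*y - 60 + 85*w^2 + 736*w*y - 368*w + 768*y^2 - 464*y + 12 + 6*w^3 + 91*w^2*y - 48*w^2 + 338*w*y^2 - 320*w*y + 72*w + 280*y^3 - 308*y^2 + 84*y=6*w^3 + w^2*(91*y + 37) + w*(338*y^2 + 416*y + 6) + 280*y^3 + 460*y^2 + 60*y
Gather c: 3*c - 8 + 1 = 3*c - 7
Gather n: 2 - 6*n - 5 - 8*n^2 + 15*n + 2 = -8*n^2 + 9*n - 1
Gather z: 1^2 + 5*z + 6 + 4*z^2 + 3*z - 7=4*z^2 + 8*z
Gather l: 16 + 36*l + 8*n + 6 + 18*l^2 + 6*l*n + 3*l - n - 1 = 18*l^2 + l*(6*n + 39) + 7*n + 21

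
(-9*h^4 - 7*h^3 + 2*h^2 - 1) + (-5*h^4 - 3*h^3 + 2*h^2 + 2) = -14*h^4 - 10*h^3 + 4*h^2 + 1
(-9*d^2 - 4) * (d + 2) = -9*d^3 - 18*d^2 - 4*d - 8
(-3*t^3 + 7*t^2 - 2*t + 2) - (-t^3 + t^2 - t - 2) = -2*t^3 + 6*t^2 - t + 4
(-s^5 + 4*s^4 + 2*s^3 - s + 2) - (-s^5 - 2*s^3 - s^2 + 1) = 4*s^4 + 4*s^3 + s^2 - s + 1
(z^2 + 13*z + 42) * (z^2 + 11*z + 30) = z^4 + 24*z^3 + 215*z^2 + 852*z + 1260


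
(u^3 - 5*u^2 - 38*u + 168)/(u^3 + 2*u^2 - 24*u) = (u - 7)/u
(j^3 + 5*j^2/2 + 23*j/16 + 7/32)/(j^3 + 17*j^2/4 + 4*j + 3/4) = (8*j^2 + 18*j + 7)/(8*(j^2 + 4*j + 3))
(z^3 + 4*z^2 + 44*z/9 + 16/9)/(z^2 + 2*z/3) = z + 10/3 + 8/(3*z)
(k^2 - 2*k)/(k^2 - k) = (k - 2)/(k - 1)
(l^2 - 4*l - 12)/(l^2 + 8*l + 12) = (l - 6)/(l + 6)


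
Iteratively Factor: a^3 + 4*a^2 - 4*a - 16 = (a + 2)*(a^2 + 2*a - 8) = (a - 2)*(a + 2)*(a + 4)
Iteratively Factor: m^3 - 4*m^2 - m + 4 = (m - 4)*(m^2 - 1) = (m - 4)*(m + 1)*(m - 1)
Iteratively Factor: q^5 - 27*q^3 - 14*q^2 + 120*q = (q + 4)*(q^4 - 4*q^3 - 11*q^2 + 30*q) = (q + 3)*(q + 4)*(q^3 - 7*q^2 + 10*q) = q*(q + 3)*(q + 4)*(q^2 - 7*q + 10) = q*(q - 5)*(q + 3)*(q + 4)*(q - 2)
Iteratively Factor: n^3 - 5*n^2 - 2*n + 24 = (n - 4)*(n^2 - n - 6) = (n - 4)*(n + 2)*(n - 3)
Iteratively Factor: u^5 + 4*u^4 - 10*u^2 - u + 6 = (u - 1)*(u^4 + 5*u^3 + 5*u^2 - 5*u - 6) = (u - 1)*(u + 3)*(u^3 + 2*u^2 - u - 2) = (u - 1)*(u + 2)*(u + 3)*(u^2 - 1) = (u - 1)*(u + 1)*(u + 2)*(u + 3)*(u - 1)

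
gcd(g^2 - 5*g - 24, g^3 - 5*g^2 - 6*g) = 1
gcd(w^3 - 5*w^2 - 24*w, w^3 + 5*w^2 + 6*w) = w^2 + 3*w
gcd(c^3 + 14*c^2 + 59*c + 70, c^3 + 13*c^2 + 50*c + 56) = c^2 + 9*c + 14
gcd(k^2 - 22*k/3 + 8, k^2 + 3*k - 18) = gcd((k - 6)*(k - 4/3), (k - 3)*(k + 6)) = 1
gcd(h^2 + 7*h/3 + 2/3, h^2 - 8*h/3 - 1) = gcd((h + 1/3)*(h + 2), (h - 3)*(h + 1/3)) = h + 1/3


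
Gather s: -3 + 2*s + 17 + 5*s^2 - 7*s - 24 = 5*s^2 - 5*s - 10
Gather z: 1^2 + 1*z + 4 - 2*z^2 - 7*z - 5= -2*z^2 - 6*z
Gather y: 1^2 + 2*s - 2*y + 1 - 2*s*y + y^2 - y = 2*s + y^2 + y*(-2*s - 3) + 2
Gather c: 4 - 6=-2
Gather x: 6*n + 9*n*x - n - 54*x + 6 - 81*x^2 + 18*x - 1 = 5*n - 81*x^2 + x*(9*n - 36) + 5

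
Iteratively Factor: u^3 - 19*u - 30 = (u - 5)*(u^2 + 5*u + 6) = (u - 5)*(u + 3)*(u + 2)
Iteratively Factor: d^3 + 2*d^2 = (d + 2)*(d^2) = d*(d + 2)*(d)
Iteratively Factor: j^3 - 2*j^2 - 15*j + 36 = (j - 3)*(j^2 + j - 12) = (j - 3)*(j + 4)*(j - 3)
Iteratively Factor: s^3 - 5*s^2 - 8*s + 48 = (s - 4)*(s^2 - s - 12) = (s - 4)^2*(s + 3)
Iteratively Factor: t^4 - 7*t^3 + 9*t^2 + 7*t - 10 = (t + 1)*(t^3 - 8*t^2 + 17*t - 10) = (t - 1)*(t + 1)*(t^2 - 7*t + 10) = (t - 2)*(t - 1)*(t + 1)*(t - 5)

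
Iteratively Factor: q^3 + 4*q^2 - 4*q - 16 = (q + 2)*(q^2 + 2*q - 8) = (q + 2)*(q + 4)*(q - 2)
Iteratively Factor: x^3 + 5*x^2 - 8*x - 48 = (x + 4)*(x^2 + x - 12) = (x - 3)*(x + 4)*(x + 4)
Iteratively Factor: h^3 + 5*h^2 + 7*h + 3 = (h + 1)*(h^2 + 4*h + 3) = (h + 1)*(h + 3)*(h + 1)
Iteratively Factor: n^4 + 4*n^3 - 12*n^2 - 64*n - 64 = (n + 2)*(n^3 + 2*n^2 - 16*n - 32) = (n + 2)^2*(n^2 - 16) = (n + 2)^2*(n + 4)*(n - 4)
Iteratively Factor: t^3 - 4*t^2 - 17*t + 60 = (t - 3)*(t^2 - t - 20) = (t - 5)*(t - 3)*(t + 4)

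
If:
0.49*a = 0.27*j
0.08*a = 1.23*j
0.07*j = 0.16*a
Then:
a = 0.00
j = 0.00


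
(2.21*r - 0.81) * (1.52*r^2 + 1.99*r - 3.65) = 3.3592*r^3 + 3.1667*r^2 - 9.6784*r + 2.9565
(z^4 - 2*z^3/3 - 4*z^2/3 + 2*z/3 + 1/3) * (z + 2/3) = z^5 - 16*z^3/9 - 2*z^2/9 + 7*z/9 + 2/9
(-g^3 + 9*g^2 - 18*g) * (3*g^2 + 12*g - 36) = -3*g^5 + 15*g^4 + 90*g^3 - 540*g^2 + 648*g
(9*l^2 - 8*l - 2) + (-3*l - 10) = 9*l^2 - 11*l - 12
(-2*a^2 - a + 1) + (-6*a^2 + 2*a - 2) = -8*a^2 + a - 1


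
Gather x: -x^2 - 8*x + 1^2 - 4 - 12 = -x^2 - 8*x - 15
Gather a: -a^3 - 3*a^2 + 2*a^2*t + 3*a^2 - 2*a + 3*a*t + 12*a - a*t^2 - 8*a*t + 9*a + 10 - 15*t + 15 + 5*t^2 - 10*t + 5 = -a^3 + 2*a^2*t + a*(-t^2 - 5*t + 19) + 5*t^2 - 25*t + 30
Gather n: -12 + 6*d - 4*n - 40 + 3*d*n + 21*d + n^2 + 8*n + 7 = 27*d + n^2 + n*(3*d + 4) - 45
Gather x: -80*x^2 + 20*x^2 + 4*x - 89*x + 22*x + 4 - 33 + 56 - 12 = -60*x^2 - 63*x + 15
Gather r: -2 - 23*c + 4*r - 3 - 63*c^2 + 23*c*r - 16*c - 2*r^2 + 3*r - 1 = -63*c^2 - 39*c - 2*r^2 + r*(23*c + 7) - 6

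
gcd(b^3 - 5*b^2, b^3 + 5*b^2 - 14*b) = b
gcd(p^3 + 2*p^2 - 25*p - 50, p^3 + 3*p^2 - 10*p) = p + 5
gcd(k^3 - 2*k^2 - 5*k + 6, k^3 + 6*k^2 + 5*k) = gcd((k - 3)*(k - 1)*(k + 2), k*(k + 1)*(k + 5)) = 1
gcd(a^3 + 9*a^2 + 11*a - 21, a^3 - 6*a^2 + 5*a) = a - 1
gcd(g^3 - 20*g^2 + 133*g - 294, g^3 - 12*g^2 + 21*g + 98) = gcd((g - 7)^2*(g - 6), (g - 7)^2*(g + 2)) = g^2 - 14*g + 49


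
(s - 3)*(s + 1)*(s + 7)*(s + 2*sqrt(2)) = s^4 + 2*sqrt(2)*s^3 + 5*s^3 - 17*s^2 + 10*sqrt(2)*s^2 - 34*sqrt(2)*s - 21*s - 42*sqrt(2)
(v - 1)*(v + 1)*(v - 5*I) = v^3 - 5*I*v^2 - v + 5*I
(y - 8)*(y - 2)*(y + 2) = y^3 - 8*y^2 - 4*y + 32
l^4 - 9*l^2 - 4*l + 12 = (l - 3)*(l - 1)*(l + 2)^2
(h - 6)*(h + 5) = h^2 - h - 30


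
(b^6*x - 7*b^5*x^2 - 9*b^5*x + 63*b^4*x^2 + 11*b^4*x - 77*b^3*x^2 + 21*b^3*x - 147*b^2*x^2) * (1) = b^6*x - 7*b^5*x^2 - 9*b^5*x + 63*b^4*x^2 + 11*b^4*x - 77*b^3*x^2 + 21*b^3*x - 147*b^2*x^2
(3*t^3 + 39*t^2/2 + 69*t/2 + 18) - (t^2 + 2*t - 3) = 3*t^3 + 37*t^2/2 + 65*t/2 + 21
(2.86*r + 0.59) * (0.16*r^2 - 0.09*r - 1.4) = 0.4576*r^3 - 0.163*r^2 - 4.0571*r - 0.826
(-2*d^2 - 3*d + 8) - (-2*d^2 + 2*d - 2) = 10 - 5*d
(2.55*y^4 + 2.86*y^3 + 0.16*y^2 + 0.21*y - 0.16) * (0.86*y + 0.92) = 2.193*y^5 + 4.8056*y^4 + 2.7688*y^3 + 0.3278*y^2 + 0.0556*y - 0.1472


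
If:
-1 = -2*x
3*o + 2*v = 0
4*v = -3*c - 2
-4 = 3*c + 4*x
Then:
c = -2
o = -2/3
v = 1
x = 1/2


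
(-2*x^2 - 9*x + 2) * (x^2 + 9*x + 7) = -2*x^4 - 27*x^3 - 93*x^2 - 45*x + 14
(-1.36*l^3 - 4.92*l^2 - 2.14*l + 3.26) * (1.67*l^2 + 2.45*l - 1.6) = -2.2712*l^5 - 11.5484*l^4 - 13.4518*l^3 + 8.0732*l^2 + 11.411*l - 5.216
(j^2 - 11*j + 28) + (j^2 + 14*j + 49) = 2*j^2 + 3*j + 77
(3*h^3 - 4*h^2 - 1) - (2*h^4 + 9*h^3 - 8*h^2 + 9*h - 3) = -2*h^4 - 6*h^3 + 4*h^2 - 9*h + 2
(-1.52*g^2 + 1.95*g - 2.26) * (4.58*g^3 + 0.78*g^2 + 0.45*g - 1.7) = -6.9616*g^5 + 7.7454*g^4 - 9.5138*g^3 + 1.6987*g^2 - 4.332*g + 3.842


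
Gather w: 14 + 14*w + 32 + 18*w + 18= 32*w + 64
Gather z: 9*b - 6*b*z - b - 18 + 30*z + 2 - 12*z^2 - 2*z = 8*b - 12*z^2 + z*(28 - 6*b) - 16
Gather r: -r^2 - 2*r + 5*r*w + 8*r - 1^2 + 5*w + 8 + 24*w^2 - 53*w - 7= -r^2 + r*(5*w + 6) + 24*w^2 - 48*w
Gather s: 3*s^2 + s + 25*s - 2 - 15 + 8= 3*s^2 + 26*s - 9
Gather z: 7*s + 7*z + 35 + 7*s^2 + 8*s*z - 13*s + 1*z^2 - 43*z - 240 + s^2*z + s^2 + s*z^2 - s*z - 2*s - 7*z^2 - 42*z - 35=8*s^2 - 8*s + z^2*(s - 6) + z*(s^2 + 7*s - 78) - 240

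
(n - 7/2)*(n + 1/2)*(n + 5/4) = n^3 - 7*n^2/4 - 11*n/2 - 35/16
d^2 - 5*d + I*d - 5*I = (d - 5)*(d + I)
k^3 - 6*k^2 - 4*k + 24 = (k - 6)*(k - 2)*(k + 2)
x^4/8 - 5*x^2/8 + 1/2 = (x/4 + 1/2)*(x/2 + 1/2)*(x - 2)*(x - 1)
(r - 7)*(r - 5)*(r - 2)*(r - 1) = r^4 - 15*r^3 + 73*r^2 - 129*r + 70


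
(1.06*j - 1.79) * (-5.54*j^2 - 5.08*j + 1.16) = -5.8724*j^3 + 4.5318*j^2 + 10.3228*j - 2.0764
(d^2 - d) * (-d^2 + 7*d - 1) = -d^4 + 8*d^3 - 8*d^2 + d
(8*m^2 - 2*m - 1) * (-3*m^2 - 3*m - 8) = -24*m^4 - 18*m^3 - 55*m^2 + 19*m + 8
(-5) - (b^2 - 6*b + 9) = -b^2 + 6*b - 14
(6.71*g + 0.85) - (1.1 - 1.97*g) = 8.68*g - 0.25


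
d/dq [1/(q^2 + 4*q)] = 2*(-q - 2)/(q^2*(q + 4)^2)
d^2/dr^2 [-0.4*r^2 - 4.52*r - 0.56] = -0.800000000000000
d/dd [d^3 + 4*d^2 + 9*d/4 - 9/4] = 3*d^2 + 8*d + 9/4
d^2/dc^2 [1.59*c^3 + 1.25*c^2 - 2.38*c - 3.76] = 9.54*c + 2.5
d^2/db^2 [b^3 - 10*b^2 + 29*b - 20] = 6*b - 20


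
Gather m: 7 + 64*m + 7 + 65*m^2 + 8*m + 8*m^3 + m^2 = 8*m^3 + 66*m^2 + 72*m + 14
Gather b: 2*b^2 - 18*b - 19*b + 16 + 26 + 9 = 2*b^2 - 37*b + 51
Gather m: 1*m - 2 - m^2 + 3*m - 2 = -m^2 + 4*m - 4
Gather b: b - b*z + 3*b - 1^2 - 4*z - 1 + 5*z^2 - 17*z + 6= b*(4 - z) + 5*z^2 - 21*z + 4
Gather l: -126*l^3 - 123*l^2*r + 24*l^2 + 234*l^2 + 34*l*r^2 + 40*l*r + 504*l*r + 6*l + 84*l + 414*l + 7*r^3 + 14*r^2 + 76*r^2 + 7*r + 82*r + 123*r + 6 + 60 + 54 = -126*l^3 + l^2*(258 - 123*r) + l*(34*r^2 + 544*r + 504) + 7*r^3 + 90*r^2 + 212*r + 120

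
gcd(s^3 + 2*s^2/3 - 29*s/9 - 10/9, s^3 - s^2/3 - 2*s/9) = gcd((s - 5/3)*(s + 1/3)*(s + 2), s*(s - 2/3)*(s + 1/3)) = s + 1/3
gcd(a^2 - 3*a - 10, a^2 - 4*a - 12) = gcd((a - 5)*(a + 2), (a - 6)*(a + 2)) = a + 2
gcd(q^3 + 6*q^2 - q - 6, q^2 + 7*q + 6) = q^2 + 7*q + 6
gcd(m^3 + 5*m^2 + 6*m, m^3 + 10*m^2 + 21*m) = m^2 + 3*m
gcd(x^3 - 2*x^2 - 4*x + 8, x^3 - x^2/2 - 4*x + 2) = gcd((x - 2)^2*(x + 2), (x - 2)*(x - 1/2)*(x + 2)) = x^2 - 4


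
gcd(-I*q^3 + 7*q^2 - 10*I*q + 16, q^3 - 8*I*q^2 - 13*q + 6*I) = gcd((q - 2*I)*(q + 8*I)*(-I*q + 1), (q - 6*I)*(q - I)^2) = 1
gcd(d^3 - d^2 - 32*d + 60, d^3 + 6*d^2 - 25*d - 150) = d^2 + d - 30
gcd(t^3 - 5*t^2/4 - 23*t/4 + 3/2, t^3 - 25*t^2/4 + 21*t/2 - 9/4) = t^2 - 13*t/4 + 3/4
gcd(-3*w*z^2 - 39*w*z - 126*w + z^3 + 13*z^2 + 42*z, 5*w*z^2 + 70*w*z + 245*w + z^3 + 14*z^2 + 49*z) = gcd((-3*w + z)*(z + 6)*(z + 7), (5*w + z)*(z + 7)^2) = z + 7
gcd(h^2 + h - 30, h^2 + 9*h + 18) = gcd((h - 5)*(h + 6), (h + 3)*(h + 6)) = h + 6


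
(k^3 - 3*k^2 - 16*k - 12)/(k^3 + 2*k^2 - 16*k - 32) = (k^2 - 5*k - 6)/(k^2 - 16)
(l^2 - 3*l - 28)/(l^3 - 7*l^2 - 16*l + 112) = 1/(l - 4)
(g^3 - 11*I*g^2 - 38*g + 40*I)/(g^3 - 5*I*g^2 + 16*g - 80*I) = (g - 2*I)/(g + 4*I)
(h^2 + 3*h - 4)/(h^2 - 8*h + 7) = (h + 4)/(h - 7)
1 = 1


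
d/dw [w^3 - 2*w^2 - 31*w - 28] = 3*w^2 - 4*w - 31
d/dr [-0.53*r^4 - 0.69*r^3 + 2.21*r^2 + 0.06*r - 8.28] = -2.12*r^3 - 2.07*r^2 + 4.42*r + 0.06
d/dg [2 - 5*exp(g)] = -5*exp(g)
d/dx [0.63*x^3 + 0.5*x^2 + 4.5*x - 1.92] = 1.89*x^2 + 1.0*x + 4.5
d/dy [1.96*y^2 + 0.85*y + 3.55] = 3.92*y + 0.85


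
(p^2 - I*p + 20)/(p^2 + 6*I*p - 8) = (p - 5*I)/(p + 2*I)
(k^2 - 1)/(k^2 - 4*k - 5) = (k - 1)/(k - 5)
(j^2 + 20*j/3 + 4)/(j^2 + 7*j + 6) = (j + 2/3)/(j + 1)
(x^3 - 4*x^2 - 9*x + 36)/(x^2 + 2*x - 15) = (x^2 - x - 12)/(x + 5)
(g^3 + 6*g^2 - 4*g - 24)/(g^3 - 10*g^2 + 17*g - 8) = (g^3 + 6*g^2 - 4*g - 24)/(g^3 - 10*g^2 + 17*g - 8)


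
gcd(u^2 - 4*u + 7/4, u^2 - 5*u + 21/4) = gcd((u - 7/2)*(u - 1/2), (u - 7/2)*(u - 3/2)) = u - 7/2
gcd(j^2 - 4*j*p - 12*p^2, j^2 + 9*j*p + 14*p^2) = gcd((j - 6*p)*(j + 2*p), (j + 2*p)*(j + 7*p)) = j + 2*p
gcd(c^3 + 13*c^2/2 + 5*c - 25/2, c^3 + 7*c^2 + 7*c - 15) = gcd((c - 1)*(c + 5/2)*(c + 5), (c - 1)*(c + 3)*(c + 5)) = c^2 + 4*c - 5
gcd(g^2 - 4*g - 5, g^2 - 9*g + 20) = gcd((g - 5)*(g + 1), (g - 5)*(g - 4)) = g - 5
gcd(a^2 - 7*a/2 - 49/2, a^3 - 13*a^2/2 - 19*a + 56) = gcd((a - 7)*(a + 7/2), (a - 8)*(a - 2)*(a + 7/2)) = a + 7/2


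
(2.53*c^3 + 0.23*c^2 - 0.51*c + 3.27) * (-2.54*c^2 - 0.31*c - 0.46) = -6.4262*c^5 - 1.3685*c^4 + 0.0603000000000002*c^3 - 8.2535*c^2 - 0.7791*c - 1.5042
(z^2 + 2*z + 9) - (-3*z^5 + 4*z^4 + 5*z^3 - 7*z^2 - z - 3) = 3*z^5 - 4*z^4 - 5*z^3 + 8*z^2 + 3*z + 12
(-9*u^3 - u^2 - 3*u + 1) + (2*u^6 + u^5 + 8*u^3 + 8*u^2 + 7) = 2*u^6 + u^5 - u^3 + 7*u^2 - 3*u + 8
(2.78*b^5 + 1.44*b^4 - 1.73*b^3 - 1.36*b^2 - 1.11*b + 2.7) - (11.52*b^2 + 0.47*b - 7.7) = 2.78*b^5 + 1.44*b^4 - 1.73*b^3 - 12.88*b^2 - 1.58*b + 10.4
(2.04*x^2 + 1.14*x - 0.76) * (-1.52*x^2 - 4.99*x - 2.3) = -3.1008*x^4 - 11.9124*x^3 - 9.2254*x^2 + 1.1704*x + 1.748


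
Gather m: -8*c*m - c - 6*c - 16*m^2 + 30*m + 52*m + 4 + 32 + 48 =-7*c - 16*m^2 + m*(82 - 8*c) + 84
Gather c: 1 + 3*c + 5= 3*c + 6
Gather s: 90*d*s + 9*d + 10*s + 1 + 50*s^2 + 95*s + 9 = 9*d + 50*s^2 + s*(90*d + 105) + 10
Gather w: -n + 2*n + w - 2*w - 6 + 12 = n - w + 6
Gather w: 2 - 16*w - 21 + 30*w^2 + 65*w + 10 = 30*w^2 + 49*w - 9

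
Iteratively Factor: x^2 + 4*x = (x)*(x + 4)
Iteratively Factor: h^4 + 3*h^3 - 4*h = (h + 2)*(h^3 + h^2 - 2*h) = (h + 2)^2*(h^2 - h) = (h - 1)*(h + 2)^2*(h)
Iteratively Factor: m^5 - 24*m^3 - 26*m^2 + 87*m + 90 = (m - 5)*(m^4 + 5*m^3 + m^2 - 21*m - 18) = (m - 5)*(m - 2)*(m^3 + 7*m^2 + 15*m + 9) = (m - 5)*(m - 2)*(m + 3)*(m^2 + 4*m + 3) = (m - 5)*(m - 2)*(m + 1)*(m + 3)*(m + 3)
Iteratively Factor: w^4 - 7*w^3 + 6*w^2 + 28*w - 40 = (w - 2)*(w^3 - 5*w^2 - 4*w + 20) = (w - 5)*(w - 2)*(w^2 - 4) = (w - 5)*(w - 2)*(w + 2)*(w - 2)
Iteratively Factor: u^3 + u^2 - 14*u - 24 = (u - 4)*(u^2 + 5*u + 6) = (u - 4)*(u + 2)*(u + 3)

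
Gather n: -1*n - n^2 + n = -n^2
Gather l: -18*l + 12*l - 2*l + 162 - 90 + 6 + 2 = 80 - 8*l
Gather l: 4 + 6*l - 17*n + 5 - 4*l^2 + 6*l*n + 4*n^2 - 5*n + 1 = -4*l^2 + l*(6*n + 6) + 4*n^2 - 22*n + 10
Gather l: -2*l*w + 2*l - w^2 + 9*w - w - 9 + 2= l*(2 - 2*w) - w^2 + 8*w - 7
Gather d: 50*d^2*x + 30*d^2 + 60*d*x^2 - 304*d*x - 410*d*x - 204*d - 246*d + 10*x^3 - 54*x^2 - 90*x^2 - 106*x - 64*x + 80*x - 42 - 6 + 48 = d^2*(50*x + 30) + d*(60*x^2 - 714*x - 450) + 10*x^3 - 144*x^2 - 90*x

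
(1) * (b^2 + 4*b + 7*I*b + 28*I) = b^2 + 4*b + 7*I*b + 28*I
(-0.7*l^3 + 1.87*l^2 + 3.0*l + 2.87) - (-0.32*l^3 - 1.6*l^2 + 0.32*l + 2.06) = -0.38*l^3 + 3.47*l^2 + 2.68*l + 0.81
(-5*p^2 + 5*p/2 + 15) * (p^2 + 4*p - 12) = -5*p^4 - 35*p^3/2 + 85*p^2 + 30*p - 180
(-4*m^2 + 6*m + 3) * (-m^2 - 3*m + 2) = 4*m^4 + 6*m^3 - 29*m^2 + 3*m + 6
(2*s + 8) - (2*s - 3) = 11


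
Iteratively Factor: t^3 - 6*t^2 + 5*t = (t)*(t^2 - 6*t + 5) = t*(t - 5)*(t - 1)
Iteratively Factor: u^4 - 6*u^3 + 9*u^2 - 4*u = (u - 4)*(u^3 - 2*u^2 + u) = (u - 4)*(u - 1)*(u^2 - u) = u*(u - 4)*(u - 1)*(u - 1)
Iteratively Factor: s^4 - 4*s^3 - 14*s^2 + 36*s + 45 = (s - 5)*(s^3 + s^2 - 9*s - 9) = (s - 5)*(s - 3)*(s^2 + 4*s + 3) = (s - 5)*(s - 3)*(s + 1)*(s + 3)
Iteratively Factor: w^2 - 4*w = (w - 4)*(w)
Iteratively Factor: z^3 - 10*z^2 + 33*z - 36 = (z - 3)*(z^2 - 7*z + 12) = (z - 3)^2*(z - 4)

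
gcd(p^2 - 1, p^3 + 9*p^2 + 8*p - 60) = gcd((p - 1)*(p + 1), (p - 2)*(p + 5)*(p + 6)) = 1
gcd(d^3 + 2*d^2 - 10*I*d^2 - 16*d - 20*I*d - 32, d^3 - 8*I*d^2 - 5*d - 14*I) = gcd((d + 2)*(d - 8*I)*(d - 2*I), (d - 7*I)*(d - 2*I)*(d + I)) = d - 2*I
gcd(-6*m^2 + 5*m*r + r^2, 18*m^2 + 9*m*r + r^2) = 6*m + r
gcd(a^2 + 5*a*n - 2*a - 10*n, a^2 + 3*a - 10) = a - 2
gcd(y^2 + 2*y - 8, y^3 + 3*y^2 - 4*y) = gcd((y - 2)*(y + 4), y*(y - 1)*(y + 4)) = y + 4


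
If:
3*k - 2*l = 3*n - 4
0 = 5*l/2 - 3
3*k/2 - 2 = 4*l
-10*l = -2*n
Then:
No Solution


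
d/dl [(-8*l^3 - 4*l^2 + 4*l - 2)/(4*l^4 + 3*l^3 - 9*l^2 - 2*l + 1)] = 2*l*(16*l^5 + 16*l^4 + 18*l^3 + 20*l^2 + 19*l - 22)/(16*l^8 + 24*l^7 - 63*l^6 - 70*l^5 + 77*l^4 + 42*l^3 - 14*l^2 - 4*l + 1)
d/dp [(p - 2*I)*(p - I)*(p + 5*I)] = 3*p^2 + 4*I*p + 13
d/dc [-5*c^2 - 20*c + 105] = -10*c - 20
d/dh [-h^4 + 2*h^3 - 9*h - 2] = -4*h^3 + 6*h^2 - 9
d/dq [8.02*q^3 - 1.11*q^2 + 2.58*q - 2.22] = 24.06*q^2 - 2.22*q + 2.58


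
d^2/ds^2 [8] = 0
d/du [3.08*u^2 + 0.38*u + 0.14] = 6.16*u + 0.38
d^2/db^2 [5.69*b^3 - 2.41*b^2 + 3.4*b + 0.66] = 34.14*b - 4.82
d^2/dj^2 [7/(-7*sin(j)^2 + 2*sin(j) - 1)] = 14*(98*sin(j)^4 - 21*sin(j)^3 - 159*sin(j)^2 + 43*sin(j) + 3)/(7*sin(j)^2 - 2*sin(j) + 1)^3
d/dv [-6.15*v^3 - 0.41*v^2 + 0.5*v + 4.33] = -18.45*v^2 - 0.82*v + 0.5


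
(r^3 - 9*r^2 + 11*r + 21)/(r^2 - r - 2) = (r^2 - 10*r + 21)/(r - 2)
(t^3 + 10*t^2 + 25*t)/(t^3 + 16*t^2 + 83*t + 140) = t*(t + 5)/(t^2 + 11*t + 28)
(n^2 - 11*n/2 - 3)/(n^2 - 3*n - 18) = (n + 1/2)/(n + 3)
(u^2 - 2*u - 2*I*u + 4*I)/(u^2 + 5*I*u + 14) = (u - 2)/(u + 7*I)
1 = 1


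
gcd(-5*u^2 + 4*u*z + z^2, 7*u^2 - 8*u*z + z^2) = -u + z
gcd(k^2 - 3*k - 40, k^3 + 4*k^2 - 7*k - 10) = k + 5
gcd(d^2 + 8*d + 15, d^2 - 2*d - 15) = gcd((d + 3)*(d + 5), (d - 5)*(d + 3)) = d + 3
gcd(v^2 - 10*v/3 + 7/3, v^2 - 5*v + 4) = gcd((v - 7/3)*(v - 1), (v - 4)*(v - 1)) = v - 1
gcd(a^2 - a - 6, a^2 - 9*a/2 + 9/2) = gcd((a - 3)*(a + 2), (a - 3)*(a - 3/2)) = a - 3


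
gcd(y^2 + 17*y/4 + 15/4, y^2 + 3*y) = y + 3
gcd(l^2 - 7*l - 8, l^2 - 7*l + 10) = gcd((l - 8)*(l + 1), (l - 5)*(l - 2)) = 1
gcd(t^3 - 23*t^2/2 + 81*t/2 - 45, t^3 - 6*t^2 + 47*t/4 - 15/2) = t - 5/2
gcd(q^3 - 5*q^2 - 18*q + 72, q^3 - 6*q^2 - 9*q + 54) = q^2 - 9*q + 18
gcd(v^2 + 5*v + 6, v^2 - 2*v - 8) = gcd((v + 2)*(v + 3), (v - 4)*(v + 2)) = v + 2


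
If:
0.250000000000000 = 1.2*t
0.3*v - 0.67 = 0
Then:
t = 0.21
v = 2.23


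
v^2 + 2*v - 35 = (v - 5)*(v + 7)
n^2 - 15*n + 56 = (n - 8)*(n - 7)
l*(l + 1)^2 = l^3 + 2*l^2 + l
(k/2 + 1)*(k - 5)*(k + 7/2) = k^3/2 + k^2/4 - 41*k/4 - 35/2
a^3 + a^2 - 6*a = a*(a - 2)*(a + 3)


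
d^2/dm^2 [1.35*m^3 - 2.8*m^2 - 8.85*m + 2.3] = 8.1*m - 5.6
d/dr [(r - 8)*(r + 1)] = 2*r - 7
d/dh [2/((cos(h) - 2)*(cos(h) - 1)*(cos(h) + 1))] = 2*(-3 - 4*cos(h)/sin(h)^2 + 2/sin(h)^2)/((cos(h) - 2)^2*sin(h))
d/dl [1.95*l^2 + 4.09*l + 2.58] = 3.9*l + 4.09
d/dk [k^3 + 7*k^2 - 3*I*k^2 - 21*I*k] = 3*k^2 + k*(14 - 6*I) - 21*I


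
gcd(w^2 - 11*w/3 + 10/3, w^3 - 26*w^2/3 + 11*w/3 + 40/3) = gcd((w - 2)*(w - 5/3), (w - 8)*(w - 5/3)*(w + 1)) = w - 5/3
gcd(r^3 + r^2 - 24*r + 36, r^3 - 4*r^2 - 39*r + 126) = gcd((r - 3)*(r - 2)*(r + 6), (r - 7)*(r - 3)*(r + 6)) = r^2 + 3*r - 18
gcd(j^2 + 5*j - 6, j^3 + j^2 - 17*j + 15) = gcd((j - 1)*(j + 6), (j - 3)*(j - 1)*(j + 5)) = j - 1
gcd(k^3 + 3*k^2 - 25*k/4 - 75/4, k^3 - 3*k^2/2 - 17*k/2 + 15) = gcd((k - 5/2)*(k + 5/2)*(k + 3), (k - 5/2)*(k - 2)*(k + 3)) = k^2 + k/2 - 15/2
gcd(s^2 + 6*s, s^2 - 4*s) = s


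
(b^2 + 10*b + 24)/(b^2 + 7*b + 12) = (b + 6)/(b + 3)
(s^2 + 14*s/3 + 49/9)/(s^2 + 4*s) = (9*s^2 + 42*s + 49)/(9*s*(s + 4))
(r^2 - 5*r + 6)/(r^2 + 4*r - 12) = (r - 3)/(r + 6)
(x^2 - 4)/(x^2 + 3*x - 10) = (x + 2)/(x + 5)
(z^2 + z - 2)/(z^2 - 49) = (z^2 + z - 2)/(z^2 - 49)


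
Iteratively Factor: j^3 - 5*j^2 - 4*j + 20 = (j + 2)*(j^2 - 7*j + 10) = (j - 2)*(j + 2)*(j - 5)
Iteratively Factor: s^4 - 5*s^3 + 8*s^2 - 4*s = (s)*(s^3 - 5*s^2 + 8*s - 4) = s*(s - 2)*(s^2 - 3*s + 2) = s*(s - 2)^2*(s - 1)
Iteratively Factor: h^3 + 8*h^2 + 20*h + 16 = (h + 4)*(h^2 + 4*h + 4) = (h + 2)*(h + 4)*(h + 2)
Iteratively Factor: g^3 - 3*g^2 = (g)*(g^2 - 3*g) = g^2*(g - 3)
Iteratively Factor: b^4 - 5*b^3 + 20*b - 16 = (b - 1)*(b^3 - 4*b^2 - 4*b + 16) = (b - 4)*(b - 1)*(b^2 - 4) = (b - 4)*(b - 2)*(b - 1)*(b + 2)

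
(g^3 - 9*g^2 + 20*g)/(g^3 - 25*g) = (g - 4)/(g + 5)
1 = 1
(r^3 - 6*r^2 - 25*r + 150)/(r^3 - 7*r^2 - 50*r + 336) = (r^2 - 25)/(r^2 - r - 56)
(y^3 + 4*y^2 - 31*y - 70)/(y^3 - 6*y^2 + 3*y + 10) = (y^2 + 9*y + 14)/(y^2 - y - 2)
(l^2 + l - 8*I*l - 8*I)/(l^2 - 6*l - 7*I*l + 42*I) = (l^2 + l - 8*I*l - 8*I)/(l^2 - 6*l - 7*I*l + 42*I)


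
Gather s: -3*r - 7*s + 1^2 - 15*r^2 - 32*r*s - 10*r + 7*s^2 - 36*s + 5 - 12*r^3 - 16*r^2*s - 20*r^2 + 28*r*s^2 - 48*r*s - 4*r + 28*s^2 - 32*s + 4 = -12*r^3 - 35*r^2 - 17*r + s^2*(28*r + 35) + s*(-16*r^2 - 80*r - 75) + 10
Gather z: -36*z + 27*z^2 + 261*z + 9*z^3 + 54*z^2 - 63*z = 9*z^3 + 81*z^2 + 162*z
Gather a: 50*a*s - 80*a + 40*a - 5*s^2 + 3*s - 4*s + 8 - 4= a*(50*s - 40) - 5*s^2 - s + 4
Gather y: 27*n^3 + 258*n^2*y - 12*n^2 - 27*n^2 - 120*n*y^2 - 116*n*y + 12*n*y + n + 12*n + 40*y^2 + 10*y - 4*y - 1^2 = 27*n^3 - 39*n^2 + 13*n + y^2*(40 - 120*n) + y*(258*n^2 - 104*n + 6) - 1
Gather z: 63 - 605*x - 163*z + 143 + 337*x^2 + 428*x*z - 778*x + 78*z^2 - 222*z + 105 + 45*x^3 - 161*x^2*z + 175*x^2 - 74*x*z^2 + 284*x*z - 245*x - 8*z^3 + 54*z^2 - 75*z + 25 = 45*x^3 + 512*x^2 - 1628*x - 8*z^3 + z^2*(132 - 74*x) + z*(-161*x^2 + 712*x - 460) + 336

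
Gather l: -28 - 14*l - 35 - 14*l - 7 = -28*l - 70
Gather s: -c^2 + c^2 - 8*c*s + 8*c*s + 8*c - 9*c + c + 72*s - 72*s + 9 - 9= 0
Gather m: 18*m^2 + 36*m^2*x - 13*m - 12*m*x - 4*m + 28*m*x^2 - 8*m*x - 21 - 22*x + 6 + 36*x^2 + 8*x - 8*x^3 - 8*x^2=m^2*(36*x + 18) + m*(28*x^2 - 20*x - 17) - 8*x^3 + 28*x^2 - 14*x - 15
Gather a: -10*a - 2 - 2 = -10*a - 4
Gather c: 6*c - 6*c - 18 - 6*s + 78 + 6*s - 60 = 0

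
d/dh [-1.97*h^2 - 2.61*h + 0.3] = -3.94*h - 2.61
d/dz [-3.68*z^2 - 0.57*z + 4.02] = -7.36*z - 0.57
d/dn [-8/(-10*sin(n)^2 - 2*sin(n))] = -(40/tan(n) + 4*cos(n)/sin(n)^2)/(5*sin(n) + 1)^2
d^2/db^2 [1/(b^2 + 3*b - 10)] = 2*(-b^2 - 3*b + (2*b + 3)^2 + 10)/(b^2 + 3*b - 10)^3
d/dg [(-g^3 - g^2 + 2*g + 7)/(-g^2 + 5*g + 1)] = (g^4 - 10*g^3 - 6*g^2 + 12*g - 33)/(g^4 - 10*g^3 + 23*g^2 + 10*g + 1)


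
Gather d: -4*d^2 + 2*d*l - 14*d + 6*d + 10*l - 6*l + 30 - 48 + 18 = -4*d^2 + d*(2*l - 8) + 4*l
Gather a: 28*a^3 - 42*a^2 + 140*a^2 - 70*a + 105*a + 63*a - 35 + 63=28*a^3 + 98*a^2 + 98*a + 28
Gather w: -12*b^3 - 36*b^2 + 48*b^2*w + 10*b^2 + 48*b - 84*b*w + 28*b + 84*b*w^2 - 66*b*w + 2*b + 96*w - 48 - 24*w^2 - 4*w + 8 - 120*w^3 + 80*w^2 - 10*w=-12*b^3 - 26*b^2 + 78*b - 120*w^3 + w^2*(84*b + 56) + w*(48*b^2 - 150*b + 82) - 40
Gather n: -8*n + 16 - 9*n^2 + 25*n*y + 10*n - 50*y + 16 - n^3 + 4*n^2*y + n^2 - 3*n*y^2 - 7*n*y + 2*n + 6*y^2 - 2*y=-n^3 + n^2*(4*y - 8) + n*(-3*y^2 + 18*y + 4) + 6*y^2 - 52*y + 32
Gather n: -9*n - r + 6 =-9*n - r + 6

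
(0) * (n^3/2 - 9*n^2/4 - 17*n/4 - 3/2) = 0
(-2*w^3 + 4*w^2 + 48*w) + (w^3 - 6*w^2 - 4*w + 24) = -w^3 - 2*w^2 + 44*w + 24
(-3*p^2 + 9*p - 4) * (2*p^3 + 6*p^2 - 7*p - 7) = -6*p^5 + 67*p^3 - 66*p^2 - 35*p + 28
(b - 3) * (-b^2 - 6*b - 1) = -b^3 - 3*b^2 + 17*b + 3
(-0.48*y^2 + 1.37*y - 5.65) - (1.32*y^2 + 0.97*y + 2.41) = -1.8*y^2 + 0.4*y - 8.06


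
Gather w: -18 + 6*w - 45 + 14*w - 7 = 20*w - 70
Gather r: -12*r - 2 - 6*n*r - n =-n + r*(-6*n - 12) - 2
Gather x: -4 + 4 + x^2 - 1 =x^2 - 1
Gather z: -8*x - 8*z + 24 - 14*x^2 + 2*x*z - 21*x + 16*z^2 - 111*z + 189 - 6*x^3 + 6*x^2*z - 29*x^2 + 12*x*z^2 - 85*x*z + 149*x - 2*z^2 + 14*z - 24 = -6*x^3 - 43*x^2 + 120*x + z^2*(12*x + 14) + z*(6*x^2 - 83*x - 105) + 189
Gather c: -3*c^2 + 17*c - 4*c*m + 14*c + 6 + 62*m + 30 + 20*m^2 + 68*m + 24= -3*c^2 + c*(31 - 4*m) + 20*m^2 + 130*m + 60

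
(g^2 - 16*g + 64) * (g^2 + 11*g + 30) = g^4 - 5*g^3 - 82*g^2 + 224*g + 1920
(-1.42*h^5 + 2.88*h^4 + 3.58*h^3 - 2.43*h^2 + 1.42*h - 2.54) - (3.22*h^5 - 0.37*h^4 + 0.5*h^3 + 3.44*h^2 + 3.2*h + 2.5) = -4.64*h^5 + 3.25*h^4 + 3.08*h^3 - 5.87*h^2 - 1.78*h - 5.04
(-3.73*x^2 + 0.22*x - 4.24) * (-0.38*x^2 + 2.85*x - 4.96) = 1.4174*x^4 - 10.7141*x^3 + 20.739*x^2 - 13.1752*x + 21.0304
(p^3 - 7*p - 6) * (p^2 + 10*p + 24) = p^5 + 10*p^4 + 17*p^3 - 76*p^2 - 228*p - 144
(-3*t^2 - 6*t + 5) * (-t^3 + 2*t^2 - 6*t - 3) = 3*t^5 + t^3 + 55*t^2 - 12*t - 15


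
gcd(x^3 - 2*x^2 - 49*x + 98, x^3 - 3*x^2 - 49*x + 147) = x^2 - 49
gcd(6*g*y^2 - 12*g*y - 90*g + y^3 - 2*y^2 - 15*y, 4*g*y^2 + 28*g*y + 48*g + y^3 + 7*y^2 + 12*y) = y + 3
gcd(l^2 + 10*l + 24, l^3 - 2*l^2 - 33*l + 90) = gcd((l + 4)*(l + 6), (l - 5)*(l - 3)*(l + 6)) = l + 6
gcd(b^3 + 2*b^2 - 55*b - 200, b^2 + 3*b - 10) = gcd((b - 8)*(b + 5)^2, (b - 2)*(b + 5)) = b + 5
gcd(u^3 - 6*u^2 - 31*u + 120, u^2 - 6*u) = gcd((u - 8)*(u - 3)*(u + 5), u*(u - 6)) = 1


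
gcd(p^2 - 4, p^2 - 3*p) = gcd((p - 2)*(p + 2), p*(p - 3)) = 1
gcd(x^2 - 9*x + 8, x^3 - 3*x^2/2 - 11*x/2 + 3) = 1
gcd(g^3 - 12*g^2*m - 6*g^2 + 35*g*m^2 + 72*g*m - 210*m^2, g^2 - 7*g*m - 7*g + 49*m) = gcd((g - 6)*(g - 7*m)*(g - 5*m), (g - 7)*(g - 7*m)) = g - 7*m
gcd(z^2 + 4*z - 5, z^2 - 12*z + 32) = 1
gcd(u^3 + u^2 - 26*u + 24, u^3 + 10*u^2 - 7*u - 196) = u - 4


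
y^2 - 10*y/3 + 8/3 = (y - 2)*(y - 4/3)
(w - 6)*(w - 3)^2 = w^3 - 12*w^2 + 45*w - 54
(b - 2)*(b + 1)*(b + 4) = b^3 + 3*b^2 - 6*b - 8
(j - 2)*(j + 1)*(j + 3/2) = j^3 + j^2/2 - 7*j/2 - 3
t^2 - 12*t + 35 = (t - 7)*(t - 5)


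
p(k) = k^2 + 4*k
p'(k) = 2*k + 4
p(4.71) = 41.02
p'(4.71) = 13.42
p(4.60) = 39.56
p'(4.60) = 13.20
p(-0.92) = -2.83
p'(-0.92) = 2.16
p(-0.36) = -1.31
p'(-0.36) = 3.28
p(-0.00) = 0.00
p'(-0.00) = 4.00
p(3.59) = 27.25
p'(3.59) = 11.18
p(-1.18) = -3.33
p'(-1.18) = 1.64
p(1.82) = 10.59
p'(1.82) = 7.64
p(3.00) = 21.00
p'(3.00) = 10.00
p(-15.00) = 165.00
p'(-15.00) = -26.00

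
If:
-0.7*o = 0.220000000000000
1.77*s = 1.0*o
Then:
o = -0.31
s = -0.18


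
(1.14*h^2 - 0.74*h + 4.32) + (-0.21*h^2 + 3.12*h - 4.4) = 0.93*h^2 + 2.38*h - 0.0800000000000001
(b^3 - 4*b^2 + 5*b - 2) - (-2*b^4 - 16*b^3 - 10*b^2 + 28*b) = 2*b^4 + 17*b^3 + 6*b^2 - 23*b - 2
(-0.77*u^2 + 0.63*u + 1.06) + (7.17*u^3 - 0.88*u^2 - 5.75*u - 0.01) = 7.17*u^3 - 1.65*u^2 - 5.12*u + 1.05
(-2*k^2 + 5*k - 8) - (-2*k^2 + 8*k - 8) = -3*k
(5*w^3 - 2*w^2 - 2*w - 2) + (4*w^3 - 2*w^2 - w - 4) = 9*w^3 - 4*w^2 - 3*w - 6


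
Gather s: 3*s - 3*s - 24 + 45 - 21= 0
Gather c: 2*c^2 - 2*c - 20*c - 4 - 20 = 2*c^2 - 22*c - 24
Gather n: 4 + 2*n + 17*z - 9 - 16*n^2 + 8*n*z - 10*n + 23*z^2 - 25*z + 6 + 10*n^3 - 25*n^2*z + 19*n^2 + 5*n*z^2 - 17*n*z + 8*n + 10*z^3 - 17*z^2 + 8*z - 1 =10*n^3 + n^2*(3 - 25*z) + n*(5*z^2 - 9*z) + 10*z^3 + 6*z^2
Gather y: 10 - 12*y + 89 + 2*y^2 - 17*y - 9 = 2*y^2 - 29*y + 90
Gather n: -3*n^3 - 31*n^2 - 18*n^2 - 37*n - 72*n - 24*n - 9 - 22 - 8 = -3*n^3 - 49*n^2 - 133*n - 39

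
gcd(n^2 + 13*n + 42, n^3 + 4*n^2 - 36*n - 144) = n + 6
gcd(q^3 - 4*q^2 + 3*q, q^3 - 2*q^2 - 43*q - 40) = 1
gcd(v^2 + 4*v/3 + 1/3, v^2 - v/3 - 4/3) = v + 1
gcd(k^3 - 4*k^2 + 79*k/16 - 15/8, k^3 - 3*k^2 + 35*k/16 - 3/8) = k^2 - 11*k/4 + 3/2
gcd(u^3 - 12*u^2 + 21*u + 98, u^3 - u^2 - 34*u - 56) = u^2 - 5*u - 14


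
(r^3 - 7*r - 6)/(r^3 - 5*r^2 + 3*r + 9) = (r + 2)/(r - 3)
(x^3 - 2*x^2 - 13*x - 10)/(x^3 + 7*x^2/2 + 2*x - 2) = 2*(x^2 - 4*x - 5)/(2*x^2 + 3*x - 2)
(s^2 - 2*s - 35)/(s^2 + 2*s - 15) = (s - 7)/(s - 3)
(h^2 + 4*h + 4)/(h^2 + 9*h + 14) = (h + 2)/(h + 7)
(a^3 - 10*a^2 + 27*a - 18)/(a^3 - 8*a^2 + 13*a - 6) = (a - 3)/(a - 1)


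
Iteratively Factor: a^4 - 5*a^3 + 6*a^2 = (a)*(a^3 - 5*a^2 + 6*a) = a^2*(a^2 - 5*a + 6) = a^2*(a - 2)*(a - 3)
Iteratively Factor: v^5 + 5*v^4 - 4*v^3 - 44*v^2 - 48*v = (v + 2)*(v^4 + 3*v^3 - 10*v^2 - 24*v) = (v - 3)*(v + 2)*(v^3 + 6*v^2 + 8*v) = v*(v - 3)*(v + 2)*(v^2 + 6*v + 8) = v*(v - 3)*(v + 2)*(v + 4)*(v + 2)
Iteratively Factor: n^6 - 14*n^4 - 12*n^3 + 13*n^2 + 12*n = (n - 1)*(n^5 + n^4 - 13*n^3 - 25*n^2 - 12*n) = (n - 1)*(n + 3)*(n^4 - 2*n^3 - 7*n^2 - 4*n) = (n - 1)*(n + 1)*(n + 3)*(n^3 - 3*n^2 - 4*n) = (n - 4)*(n - 1)*(n + 1)*(n + 3)*(n^2 + n) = n*(n - 4)*(n - 1)*(n + 1)*(n + 3)*(n + 1)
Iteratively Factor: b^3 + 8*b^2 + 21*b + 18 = (b + 3)*(b^2 + 5*b + 6) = (b + 3)^2*(b + 2)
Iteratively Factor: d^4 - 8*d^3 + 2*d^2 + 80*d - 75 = (d + 3)*(d^3 - 11*d^2 + 35*d - 25) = (d - 5)*(d + 3)*(d^2 - 6*d + 5) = (d - 5)*(d - 1)*(d + 3)*(d - 5)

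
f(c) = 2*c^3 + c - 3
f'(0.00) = 1.00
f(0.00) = -3.00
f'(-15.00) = 1351.00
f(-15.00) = -6768.00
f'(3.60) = 78.76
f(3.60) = 93.91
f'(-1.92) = 23.12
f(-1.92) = -19.08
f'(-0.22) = 1.29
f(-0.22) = -3.24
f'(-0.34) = 1.69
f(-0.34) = -3.42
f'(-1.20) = 9.64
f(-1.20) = -7.66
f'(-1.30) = 11.14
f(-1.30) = -8.69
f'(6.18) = 230.15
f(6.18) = 475.24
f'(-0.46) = 2.27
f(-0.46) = -3.65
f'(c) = 6*c^2 + 1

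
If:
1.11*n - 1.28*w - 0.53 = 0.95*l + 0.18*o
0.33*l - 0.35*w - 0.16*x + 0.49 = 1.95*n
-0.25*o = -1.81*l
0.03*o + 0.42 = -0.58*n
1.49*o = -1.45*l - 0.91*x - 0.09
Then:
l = -0.58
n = -0.51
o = -4.19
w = 0.17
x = 7.69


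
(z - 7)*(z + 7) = z^2 - 49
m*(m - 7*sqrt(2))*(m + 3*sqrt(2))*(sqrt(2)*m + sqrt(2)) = sqrt(2)*m^4 - 8*m^3 + sqrt(2)*m^3 - 42*sqrt(2)*m^2 - 8*m^2 - 42*sqrt(2)*m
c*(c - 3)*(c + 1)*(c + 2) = c^4 - 7*c^2 - 6*c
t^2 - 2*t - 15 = (t - 5)*(t + 3)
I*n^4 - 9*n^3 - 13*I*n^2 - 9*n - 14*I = (n + I)*(n + 2*I)*(n + 7*I)*(I*n + 1)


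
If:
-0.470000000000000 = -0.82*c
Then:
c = 0.57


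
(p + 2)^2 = p^2 + 4*p + 4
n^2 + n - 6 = (n - 2)*(n + 3)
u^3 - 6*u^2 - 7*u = u*(u - 7)*(u + 1)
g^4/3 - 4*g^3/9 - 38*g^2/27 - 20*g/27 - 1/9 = (g/3 + 1/3)*(g - 3)*(g + 1/3)^2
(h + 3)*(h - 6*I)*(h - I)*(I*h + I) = I*h^4 + 7*h^3 + 4*I*h^3 + 28*h^2 - 3*I*h^2 + 21*h - 24*I*h - 18*I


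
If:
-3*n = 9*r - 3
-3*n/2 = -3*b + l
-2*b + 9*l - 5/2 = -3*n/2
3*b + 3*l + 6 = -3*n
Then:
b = -101/142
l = 57/142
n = -120/71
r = 191/213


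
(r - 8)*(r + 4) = r^2 - 4*r - 32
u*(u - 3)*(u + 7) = u^3 + 4*u^2 - 21*u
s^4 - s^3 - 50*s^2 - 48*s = s*(s - 8)*(s + 1)*(s + 6)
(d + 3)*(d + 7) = d^2 + 10*d + 21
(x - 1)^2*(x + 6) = x^3 + 4*x^2 - 11*x + 6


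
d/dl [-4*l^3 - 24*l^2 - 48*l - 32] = -12*l^2 - 48*l - 48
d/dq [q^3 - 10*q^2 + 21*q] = 3*q^2 - 20*q + 21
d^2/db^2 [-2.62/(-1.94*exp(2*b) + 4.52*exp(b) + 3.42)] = ((11.8424 - 20.3312*exp(b))*(-1.94*exp(2*b) + 4.52*exp(b) + 3.42) - 2.62*(3.88*exp(b) - 4.52)*(7.76*exp(b) - 9.04)*exp(b))*exp(b)/(-1.94*exp(2*b) + 4.52*exp(b) + 3.42)^3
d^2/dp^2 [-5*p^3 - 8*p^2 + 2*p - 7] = -30*p - 16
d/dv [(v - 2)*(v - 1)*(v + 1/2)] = 3*v^2 - 5*v + 1/2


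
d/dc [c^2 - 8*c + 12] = 2*c - 8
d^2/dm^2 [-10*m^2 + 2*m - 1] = -20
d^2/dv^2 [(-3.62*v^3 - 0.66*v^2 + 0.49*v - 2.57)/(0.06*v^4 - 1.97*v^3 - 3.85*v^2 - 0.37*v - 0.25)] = (-0.026064*v^9 - 0.0142559999999925*v^8 - 4.52808000000002*v^7 + 47.2472479999998*v^6 + 34.19661*v^5 - 62.5941539999999*v^4 - 285.279312*v^3 - 241.358688*v^2 - 18.55869*v + 4.070434)/(0.000216*v^12 - 0.021276*v^11 + 0.656982*v^10 - 4.918949*v^9 - 41.896641*v^8 - 91.218654*v^7 - 76.443748*v^6 - 28.605504*v^5 - 13.78017*v^4 - 2.556778*v^3 - 0.82455*v^2 - 0.069375*v - 0.015625)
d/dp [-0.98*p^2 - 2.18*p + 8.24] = -1.96*p - 2.18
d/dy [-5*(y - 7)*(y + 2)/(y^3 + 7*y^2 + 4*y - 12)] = 5*(y^2 - 14*y - 29)/(y^4 + 10*y^3 + 13*y^2 - 60*y + 36)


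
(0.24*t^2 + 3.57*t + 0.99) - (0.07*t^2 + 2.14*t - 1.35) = 0.17*t^2 + 1.43*t + 2.34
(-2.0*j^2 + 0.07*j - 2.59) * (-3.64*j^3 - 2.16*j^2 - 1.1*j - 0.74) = 7.28*j^5 + 4.0652*j^4 + 11.4764*j^3 + 6.9974*j^2 + 2.7972*j + 1.9166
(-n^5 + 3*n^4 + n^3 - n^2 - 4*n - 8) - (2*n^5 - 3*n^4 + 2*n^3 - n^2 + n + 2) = -3*n^5 + 6*n^4 - n^3 - 5*n - 10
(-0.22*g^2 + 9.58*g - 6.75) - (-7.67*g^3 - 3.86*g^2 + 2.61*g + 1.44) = 7.67*g^3 + 3.64*g^2 + 6.97*g - 8.19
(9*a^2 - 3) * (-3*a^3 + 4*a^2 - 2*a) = -27*a^5 + 36*a^4 - 9*a^3 - 12*a^2 + 6*a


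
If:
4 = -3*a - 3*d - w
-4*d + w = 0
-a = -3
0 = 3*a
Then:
No Solution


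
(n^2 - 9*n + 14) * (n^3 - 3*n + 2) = n^5 - 9*n^4 + 11*n^3 + 29*n^2 - 60*n + 28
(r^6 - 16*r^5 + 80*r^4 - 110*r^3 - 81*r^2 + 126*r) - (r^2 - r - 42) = r^6 - 16*r^5 + 80*r^4 - 110*r^3 - 82*r^2 + 127*r + 42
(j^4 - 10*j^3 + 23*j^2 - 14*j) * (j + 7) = j^5 - 3*j^4 - 47*j^3 + 147*j^2 - 98*j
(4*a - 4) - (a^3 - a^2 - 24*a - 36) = -a^3 + a^2 + 28*a + 32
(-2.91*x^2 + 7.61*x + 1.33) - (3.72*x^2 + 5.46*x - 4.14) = -6.63*x^2 + 2.15*x + 5.47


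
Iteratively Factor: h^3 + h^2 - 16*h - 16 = (h + 4)*(h^2 - 3*h - 4) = (h + 1)*(h + 4)*(h - 4)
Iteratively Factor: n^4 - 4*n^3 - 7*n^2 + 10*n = (n)*(n^3 - 4*n^2 - 7*n + 10) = n*(n - 5)*(n^2 + n - 2) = n*(n - 5)*(n + 2)*(n - 1)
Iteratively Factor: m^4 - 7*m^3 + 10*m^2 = (m)*(m^3 - 7*m^2 + 10*m) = m^2*(m^2 - 7*m + 10) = m^2*(m - 5)*(m - 2)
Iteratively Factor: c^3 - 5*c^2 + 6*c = (c - 2)*(c^2 - 3*c) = (c - 3)*(c - 2)*(c)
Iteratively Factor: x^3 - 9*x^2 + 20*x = (x - 5)*(x^2 - 4*x) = x*(x - 5)*(x - 4)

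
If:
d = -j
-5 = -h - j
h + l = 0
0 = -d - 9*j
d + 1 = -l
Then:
No Solution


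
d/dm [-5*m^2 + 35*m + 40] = 35 - 10*m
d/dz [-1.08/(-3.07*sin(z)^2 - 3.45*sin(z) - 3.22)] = -(6.6312*sin(z) + 3.726)*cos(z)/(3.07*sin(z)^2 + 3.45*sin(z) + 3.22)^2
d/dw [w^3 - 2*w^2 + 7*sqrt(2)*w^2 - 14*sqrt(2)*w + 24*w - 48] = 3*w^2 - 4*w + 14*sqrt(2)*w - 14*sqrt(2) + 24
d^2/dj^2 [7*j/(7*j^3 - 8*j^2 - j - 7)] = 14*(-j*(-21*j^2 + 16*j + 1)^2 + (-21*j^2 - j*(21*j - 8) + 16*j + 1)*(-7*j^3 + 8*j^2 + j + 7))/(-7*j^3 + 8*j^2 + j + 7)^3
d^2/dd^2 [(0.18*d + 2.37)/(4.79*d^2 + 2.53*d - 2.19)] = ((0.18*d + 2.37)*(9.58*d + 2.53)*(19.16*d + 5.06) - (5.1732*d + 23.6154)*(4.79*d^2 + 2.53*d - 2.19))/(4.79*d^2 + 2.53*d - 2.19)^3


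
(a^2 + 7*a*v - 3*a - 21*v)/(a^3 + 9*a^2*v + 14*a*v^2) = (a - 3)/(a*(a + 2*v))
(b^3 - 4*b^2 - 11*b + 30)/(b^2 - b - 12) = (b^2 - 7*b + 10)/(b - 4)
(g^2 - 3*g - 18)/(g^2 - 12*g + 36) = (g + 3)/(g - 6)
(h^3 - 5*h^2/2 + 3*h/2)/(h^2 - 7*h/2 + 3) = h*(h - 1)/(h - 2)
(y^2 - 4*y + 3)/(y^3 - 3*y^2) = (y - 1)/y^2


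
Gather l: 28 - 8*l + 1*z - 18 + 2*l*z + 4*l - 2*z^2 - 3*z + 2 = l*(2*z - 4) - 2*z^2 - 2*z + 12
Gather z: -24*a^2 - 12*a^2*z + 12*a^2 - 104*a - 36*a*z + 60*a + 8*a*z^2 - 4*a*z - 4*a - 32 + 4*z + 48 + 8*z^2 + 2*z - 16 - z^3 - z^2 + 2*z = -12*a^2 - 48*a - z^3 + z^2*(8*a + 7) + z*(-12*a^2 - 40*a + 8)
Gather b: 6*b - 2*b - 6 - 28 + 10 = 4*b - 24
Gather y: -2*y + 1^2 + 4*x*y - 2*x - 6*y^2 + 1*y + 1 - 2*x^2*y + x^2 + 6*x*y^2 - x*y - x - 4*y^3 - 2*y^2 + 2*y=x^2 - 3*x - 4*y^3 + y^2*(6*x - 8) + y*(-2*x^2 + 3*x + 1) + 2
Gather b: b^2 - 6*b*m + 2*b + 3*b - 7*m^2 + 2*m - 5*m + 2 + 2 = b^2 + b*(5 - 6*m) - 7*m^2 - 3*m + 4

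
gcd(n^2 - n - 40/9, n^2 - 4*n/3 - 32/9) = n - 8/3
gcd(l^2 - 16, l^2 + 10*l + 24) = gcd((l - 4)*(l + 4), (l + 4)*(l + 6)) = l + 4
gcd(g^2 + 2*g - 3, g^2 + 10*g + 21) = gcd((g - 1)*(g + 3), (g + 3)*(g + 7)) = g + 3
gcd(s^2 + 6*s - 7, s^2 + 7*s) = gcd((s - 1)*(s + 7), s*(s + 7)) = s + 7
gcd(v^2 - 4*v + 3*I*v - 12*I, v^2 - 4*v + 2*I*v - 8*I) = v - 4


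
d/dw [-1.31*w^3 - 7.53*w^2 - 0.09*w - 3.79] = -3.93*w^2 - 15.06*w - 0.09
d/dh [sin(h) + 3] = cos(h)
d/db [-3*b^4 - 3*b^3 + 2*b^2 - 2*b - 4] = -12*b^3 - 9*b^2 + 4*b - 2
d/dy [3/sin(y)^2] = -6*cos(y)/sin(y)^3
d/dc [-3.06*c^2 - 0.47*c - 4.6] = -6.12*c - 0.47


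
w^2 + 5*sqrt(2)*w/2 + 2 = (w + sqrt(2)/2)*(w + 2*sqrt(2))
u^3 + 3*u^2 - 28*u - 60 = (u - 5)*(u + 2)*(u + 6)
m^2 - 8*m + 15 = (m - 5)*(m - 3)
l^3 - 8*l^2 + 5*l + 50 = (l - 5)^2*(l + 2)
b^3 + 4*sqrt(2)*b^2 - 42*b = b*(b - 3*sqrt(2))*(b + 7*sqrt(2))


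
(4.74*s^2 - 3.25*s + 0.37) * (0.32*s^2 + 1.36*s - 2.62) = 1.5168*s^4 + 5.4064*s^3 - 16.7204*s^2 + 9.0182*s - 0.9694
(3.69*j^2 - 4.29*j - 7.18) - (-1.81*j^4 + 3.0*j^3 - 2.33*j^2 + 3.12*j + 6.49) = 1.81*j^4 - 3.0*j^3 + 6.02*j^2 - 7.41*j - 13.67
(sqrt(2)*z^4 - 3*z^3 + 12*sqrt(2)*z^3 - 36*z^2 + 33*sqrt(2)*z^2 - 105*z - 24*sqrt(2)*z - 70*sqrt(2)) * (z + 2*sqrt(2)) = sqrt(2)*z^5 + z^4 + 12*sqrt(2)*z^4 + 12*z^3 + 27*sqrt(2)*z^3 - 96*sqrt(2)*z^2 + 27*z^2 - 280*sqrt(2)*z - 96*z - 280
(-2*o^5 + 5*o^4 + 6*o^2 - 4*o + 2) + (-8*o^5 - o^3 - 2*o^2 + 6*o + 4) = -10*o^5 + 5*o^4 - o^3 + 4*o^2 + 2*o + 6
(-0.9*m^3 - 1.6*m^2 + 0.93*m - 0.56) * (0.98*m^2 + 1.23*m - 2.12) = -0.882*m^5 - 2.675*m^4 + 0.8514*m^3 + 3.9871*m^2 - 2.6604*m + 1.1872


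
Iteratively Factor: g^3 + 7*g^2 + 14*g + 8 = (g + 1)*(g^2 + 6*g + 8) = (g + 1)*(g + 2)*(g + 4)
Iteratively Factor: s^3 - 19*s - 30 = (s - 5)*(s^2 + 5*s + 6) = (s - 5)*(s + 2)*(s + 3)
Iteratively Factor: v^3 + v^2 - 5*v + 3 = (v - 1)*(v^2 + 2*v - 3) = (v - 1)*(v + 3)*(v - 1)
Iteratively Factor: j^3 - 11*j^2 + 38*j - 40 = (j - 5)*(j^2 - 6*j + 8) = (j - 5)*(j - 2)*(j - 4)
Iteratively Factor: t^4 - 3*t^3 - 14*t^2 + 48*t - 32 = (t - 2)*(t^3 - t^2 - 16*t + 16) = (t - 4)*(t - 2)*(t^2 + 3*t - 4) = (t - 4)*(t - 2)*(t + 4)*(t - 1)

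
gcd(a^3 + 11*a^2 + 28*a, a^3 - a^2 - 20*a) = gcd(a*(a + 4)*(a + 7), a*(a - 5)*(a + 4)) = a^2 + 4*a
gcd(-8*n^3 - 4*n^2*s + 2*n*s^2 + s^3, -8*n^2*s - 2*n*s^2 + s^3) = 2*n + s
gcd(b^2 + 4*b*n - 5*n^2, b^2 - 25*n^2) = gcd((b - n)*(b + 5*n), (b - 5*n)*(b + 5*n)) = b + 5*n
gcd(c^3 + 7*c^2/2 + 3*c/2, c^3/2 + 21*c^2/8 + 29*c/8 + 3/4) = c + 3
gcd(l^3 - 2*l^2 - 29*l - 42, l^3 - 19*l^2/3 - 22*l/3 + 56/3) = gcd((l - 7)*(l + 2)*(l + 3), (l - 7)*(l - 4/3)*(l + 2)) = l^2 - 5*l - 14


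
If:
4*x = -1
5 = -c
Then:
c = -5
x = -1/4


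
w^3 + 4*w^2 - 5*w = w*(w - 1)*(w + 5)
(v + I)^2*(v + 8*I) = v^3 + 10*I*v^2 - 17*v - 8*I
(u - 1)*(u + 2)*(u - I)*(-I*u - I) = -I*u^4 - u^3 - 2*I*u^3 - 2*u^2 + I*u^2 + u + 2*I*u + 2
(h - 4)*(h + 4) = h^2 - 16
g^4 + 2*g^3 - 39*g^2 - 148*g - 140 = (g - 7)*(g + 2)^2*(g + 5)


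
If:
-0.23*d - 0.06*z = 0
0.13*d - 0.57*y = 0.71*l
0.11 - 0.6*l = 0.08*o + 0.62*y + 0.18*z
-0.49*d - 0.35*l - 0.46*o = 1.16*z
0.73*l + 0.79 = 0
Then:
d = -1.02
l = -1.08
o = -7.95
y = 1.12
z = 3.91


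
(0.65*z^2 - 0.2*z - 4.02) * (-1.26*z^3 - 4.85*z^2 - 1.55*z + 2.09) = -0.819*z^5 - 2.9005*z^4 + 5.0277*z^3 + 21.1655*z^2 + 5.813*z - 8.4018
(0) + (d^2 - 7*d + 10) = d^2 - 7*d + 10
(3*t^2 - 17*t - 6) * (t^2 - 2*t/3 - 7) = 3*t^4 - 19*t^3 - 47*t^2/3 + 123*t + 42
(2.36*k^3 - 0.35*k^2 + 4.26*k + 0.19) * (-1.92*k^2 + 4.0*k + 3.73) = -4.5312*k^5 + 10.112*k^4 - 0.776400000000001*k^3 + 15.3697*k^2 + 16.6498*k + 0.7087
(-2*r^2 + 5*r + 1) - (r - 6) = -2*r^2 + 4*r + 7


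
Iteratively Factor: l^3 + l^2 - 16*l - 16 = (l - 4)*(l^2 + 5*l + 4) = (l - 4)*(l + 1)*(l + 4)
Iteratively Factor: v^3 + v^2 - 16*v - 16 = (v - 4)*(v^2 + 5*v + 4) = (v - 4)*(v + 1)*(v + 4)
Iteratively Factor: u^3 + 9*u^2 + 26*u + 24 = (u + 3)*(u^2 + 6*u + 8) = (u + 2)*(u + 3)*(u + 4)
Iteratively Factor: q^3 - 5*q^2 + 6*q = (q - 3)*(q^2 - 2*q) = (q - 3)*(q - 2)*(q)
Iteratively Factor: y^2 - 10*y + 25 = (y - 5)*(y - 5)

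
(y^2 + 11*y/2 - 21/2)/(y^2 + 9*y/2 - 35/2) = (2*y - 3)/(2*y - 5)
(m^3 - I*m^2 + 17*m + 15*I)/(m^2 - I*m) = (m^3 - I*m^2 + 17*m + 15*I)/(m*(m - I))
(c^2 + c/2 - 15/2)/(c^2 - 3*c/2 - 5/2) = (c + 3)/(c + 1)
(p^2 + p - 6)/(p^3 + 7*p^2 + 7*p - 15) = (p - 2)/(p^2 + 4*p - 5)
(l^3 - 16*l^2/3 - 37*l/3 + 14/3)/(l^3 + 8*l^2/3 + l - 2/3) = (l - 7)/(l + 1)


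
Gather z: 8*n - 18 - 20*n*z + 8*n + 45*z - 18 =16*n + z*(45 - 20*n) - 36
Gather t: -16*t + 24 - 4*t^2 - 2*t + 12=-4*t^2 - 18*t + 36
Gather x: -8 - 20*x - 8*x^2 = -8*x^2 - 20*x - 8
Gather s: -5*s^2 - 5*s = -5*s^2 - 5*s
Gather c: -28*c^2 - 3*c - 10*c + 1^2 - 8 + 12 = -28*c^2 - 13*c + 5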